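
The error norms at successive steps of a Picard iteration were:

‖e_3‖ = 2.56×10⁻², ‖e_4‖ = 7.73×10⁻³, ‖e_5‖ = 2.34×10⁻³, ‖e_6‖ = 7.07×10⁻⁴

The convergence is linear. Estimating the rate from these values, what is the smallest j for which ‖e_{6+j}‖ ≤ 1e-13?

Rate ρ ≈ ‖e_6‖/‖e_5‖ = 7.07×10⁻⁴/2.34×10⁻³ = 0.3021.
After j more steps, ‖e_{6+j}‖ ≈ 7.07×10⁻⁴·ρ^j; need ρ^j ≤ 1e-13/7.07×10⁻⁴ = 1.41443e-10.
j ≥ ln(1.41443e-10)/ln(0.3021) = -22.6791/-1.19700 = 18.947.
So 19 more iterations are needed.

19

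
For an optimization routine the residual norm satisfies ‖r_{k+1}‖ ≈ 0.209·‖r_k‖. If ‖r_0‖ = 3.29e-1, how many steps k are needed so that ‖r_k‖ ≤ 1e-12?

After k steps, ‖r_k‖ ≈ 3.29e-1·0.209^k.
Need 0.209^k ≤ 1e-12/3.29e-1 = 3.03951e-12.
k ≥ ln(3.03951e-12)/ln(0.209) = -26.5193/-1.56542 = 16.941.
Smallest integer k = 17.

17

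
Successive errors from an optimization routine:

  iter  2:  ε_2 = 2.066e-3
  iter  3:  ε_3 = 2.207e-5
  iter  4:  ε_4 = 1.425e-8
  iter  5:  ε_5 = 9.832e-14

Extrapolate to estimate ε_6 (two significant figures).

First estimate the order: p ≈ ln(ε_5/ε_4) / ln(ε_4/ε_3) = ln(9.832e-14/1.425e-8)/ln(1.425e-8/2.207e-5) = ln(6.89965e-06)/ln(0.000645673) ≈ 1.6179.
Then ε_6 ≈ ε_5·(ε_5/ε_4)^p = 9.832e-14·(6.89965e-06)^1.6179 = 9.832e-14·4.46415e-09 ≈ 4.389e-22.

4.4e-22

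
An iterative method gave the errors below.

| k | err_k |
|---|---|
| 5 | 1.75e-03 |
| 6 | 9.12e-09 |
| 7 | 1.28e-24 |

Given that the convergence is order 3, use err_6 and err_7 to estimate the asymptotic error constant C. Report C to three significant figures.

C ≈ err_7 / err_6^3
  = 1.28e-24 / (9.12e-09)^3
  = 1.28e-24 / 7.58551e-25 ≈ 1.6874

1.69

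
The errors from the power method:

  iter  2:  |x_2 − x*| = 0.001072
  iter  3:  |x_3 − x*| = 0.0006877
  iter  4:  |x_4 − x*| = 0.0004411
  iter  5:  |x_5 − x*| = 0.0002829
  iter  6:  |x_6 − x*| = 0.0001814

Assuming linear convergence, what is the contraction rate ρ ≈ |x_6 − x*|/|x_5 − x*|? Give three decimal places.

ρ ≈ |x_6 − x*|/|x_5 − x*| = 0.0001814/0.0002829 = 0.64122

0.641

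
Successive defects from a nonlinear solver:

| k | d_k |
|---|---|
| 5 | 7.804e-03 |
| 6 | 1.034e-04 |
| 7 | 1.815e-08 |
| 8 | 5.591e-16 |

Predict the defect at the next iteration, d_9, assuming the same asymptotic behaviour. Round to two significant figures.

5.3e-31

First estimate the order: p ≈ ln(d_8/d_7) / ln(d_7/d_6) = ln(5.591e-16/1.815e-08)/ln(1.815e-08/1.034e-04) = ln(3.08044e-08)/ln(0.000175532) ≈ 2.0000.
Then d_9 ≈ d_8·(d_8/d_7)^p = 5.591e-16·(3.08044e-08)^2.0000 = 5.591e-16·9.48911e-16 ≈ 5.305e-31.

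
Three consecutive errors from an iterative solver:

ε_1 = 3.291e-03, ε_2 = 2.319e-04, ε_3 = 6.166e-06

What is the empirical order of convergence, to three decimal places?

p ≈ ln(ε_3/ε_2) / ln(ε_2/ε_1)
  = ln(6.166e-06/2.319e-04) / ln(2.319e-04/3.291e-03)
  = ln(0.026589) / ln(0.0704649)
  = -3.627258 / -2.652641 ≈ 1.367414

1.367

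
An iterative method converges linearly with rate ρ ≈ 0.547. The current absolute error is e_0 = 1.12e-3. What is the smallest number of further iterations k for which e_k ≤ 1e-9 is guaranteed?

24

After k steps, e_k ≈ 1.12e-3·0.547^k.
Need 0.547^k ≤ 1e-9/1.12e-3 = 8.92857e-07.
k ≥ ln(8.92857e-07)/ln(0.547) = -13.9288/-0.60331 = 23.087.
Smallest integer k = 24.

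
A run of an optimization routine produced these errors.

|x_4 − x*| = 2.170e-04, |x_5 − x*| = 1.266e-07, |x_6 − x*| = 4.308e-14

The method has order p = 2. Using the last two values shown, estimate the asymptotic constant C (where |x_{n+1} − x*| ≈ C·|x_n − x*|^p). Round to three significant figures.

C ≈ |x_6 − x*| / |x_5 − x*|^2
  = 4.308e-14 / (1.266e-07)^2
  = 4.308e-14 / 1.60276e-14 ≈ 2.6879

2.69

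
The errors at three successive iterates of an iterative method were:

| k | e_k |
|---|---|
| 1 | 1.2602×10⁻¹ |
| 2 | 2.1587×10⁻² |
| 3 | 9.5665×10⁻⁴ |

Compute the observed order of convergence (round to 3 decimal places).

p ≈ ln(e_3/e_2) / ln(e_2/e_1)
  = ln(9.5665×10⁻⁴/2.1587×10⁻²) / ln(2.1587×10⁻²/1.2602×10⁻¹)
  = ln(0.044316) / ln(0.171298)
  = -3.116409 / -1.764351 ≈ 1.766320

1.766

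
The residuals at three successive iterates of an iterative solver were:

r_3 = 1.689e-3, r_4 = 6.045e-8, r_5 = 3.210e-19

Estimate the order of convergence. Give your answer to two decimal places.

p ≈ ln(r_5/r_4) / ln(r_4/r_3)
  = ln(3.210e-19/6.045e-8) / ln(6.045e-8/1.689e-3)
  = ln(5.31017e-12) / ln(3.57904e-05)
  = -25.96140 / -10.23783 ≈ 2.53583

2.54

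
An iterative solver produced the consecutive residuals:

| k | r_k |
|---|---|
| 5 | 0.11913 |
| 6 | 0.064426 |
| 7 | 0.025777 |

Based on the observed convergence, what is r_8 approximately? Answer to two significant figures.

6.6e-3

First estimate the order: p ≈ ln(r_7/r_6) / ln(r_6/r_5) = ln(0.025777/0.064426)/ln(0.064426/0.11913) = ln(0.400102)/ln(0.540804) ≈ 1.4902.
Then r_8 ≈ r_7·(r_7/r_6)^p = 0.025777·(0.400102)^1.4902 = 0.025777·0.255361 ≈ 0.006582.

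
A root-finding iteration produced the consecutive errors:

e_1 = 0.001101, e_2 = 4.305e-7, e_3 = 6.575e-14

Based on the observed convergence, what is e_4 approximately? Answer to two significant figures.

1.5e-27

First estimate the order: p ≈ ln(e_3/e_2) / ln(e_2/e_1) = ln(6.575e-14/4.305e-7)/ln(4.305e-7/0.001101) = ln(1.52729e-07)/ln(0.000391008) ≈ 2.0001.
Then e_4 ≈ e_3·(e_3/e_2)^p = 6.575e-14·(1.52729e-07)^2.0001 = 6.575e-14·2.32896e-14 ≈ 1.531e-27.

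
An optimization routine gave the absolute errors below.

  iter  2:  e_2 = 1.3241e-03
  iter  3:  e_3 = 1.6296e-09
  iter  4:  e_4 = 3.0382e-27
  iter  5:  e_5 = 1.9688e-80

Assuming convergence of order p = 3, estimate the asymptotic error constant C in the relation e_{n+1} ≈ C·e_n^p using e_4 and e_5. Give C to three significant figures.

0.702

C ≈ e_5 / e_4^3
  = 1.9688e-80 / (3.0382e-27)^3
  = 1.9688e-80 / 2.80446e-80 ≈ 0.70202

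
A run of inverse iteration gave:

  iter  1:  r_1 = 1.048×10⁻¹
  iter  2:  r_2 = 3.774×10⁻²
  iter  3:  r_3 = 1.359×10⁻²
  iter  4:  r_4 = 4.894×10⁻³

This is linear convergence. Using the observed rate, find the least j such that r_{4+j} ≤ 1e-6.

9

Rate ρ ≈ r_4/r_3 = 4.894×10⁻³/1.359×10⁻² = 0.3601.
After j more steps, r_{4+j} ≈ 4.894×10⁻³·ρ^j; need ρ^j ≤ 1e-6/4.894×10⁻³ = 0.000204332.
j ≥ ln(0.000204332)/ln(0.3601) = -8.4958/-1.02137 = 8.318.
So 9 more iterations are needed.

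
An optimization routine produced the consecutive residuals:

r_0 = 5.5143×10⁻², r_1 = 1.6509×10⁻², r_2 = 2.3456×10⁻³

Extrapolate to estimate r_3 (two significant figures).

First estimate the order: p ≈ ln(r_2/r_1) / ln(r_1/r_0) = ln(2.3456×10⁻³/1.6509×10⁻²)/ln(1.6509×10⁻²/5.5143×10⁻²) = ln(0.14208)/ln(0.299385) ≈ 1.6180.
Then r_3 ≈ r_2·(r_2/r_1)^p = 2.3456×10⁻³·(0.14208)^1.6180 = 2.3456×10⁻³·0.0425401 ≈ 9.978e-05.

1.0e-4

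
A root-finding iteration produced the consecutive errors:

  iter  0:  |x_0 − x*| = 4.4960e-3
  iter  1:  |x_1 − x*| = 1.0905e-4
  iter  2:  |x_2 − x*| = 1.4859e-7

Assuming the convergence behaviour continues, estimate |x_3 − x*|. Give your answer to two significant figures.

1.2e-12

First estimate the order: p ≈ ln(|x_2 − x*|/|x_1 − x*|) / ln(|x_1 − x*|/|x_0 − x*|) = ln(1.4859e-7/1.0905e-4)/ln(1.0905e-4/4.4960e-3) = ln(0.00136259)/ln(0.0242549) ≈ 1.7742.
Then |x_3 − x*| ≈ |x_2 − x*|·(|x_2 − x*|/|x_1 − x*|)^p = 1.4859e-7·(0.00136259)^1.7742 = 1.4859e-7·8.23741e-06 ≈ 1.224e-12.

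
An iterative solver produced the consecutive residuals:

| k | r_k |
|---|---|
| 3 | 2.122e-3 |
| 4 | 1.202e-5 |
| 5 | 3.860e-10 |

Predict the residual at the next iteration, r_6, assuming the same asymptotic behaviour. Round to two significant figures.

First estimate the order: p ≈ ln(r_5/r_4) / ln(r_4/r_3) = ln(3.860e-10/1.202e-5)/ln(1.202e-5/2.122e-3) = ln(3.21131e-05)/ln(0.00566447) ≈ 1.9998.
Then r_6 ≈ r_5·(r_5/r_4)^p = 3.860e-10·(3.21131e-05)^1.9998 = 3.860e-10·1.03339e-09 ≈ 3.989e-19.

4.0e-19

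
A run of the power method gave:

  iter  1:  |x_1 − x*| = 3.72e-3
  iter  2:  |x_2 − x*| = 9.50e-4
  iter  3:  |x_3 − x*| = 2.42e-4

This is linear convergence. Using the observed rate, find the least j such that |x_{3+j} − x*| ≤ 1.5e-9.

Rate ρ ≈ |x_3 − x*|/|x_2 − x*| = 2.42e-4/9.50e-4 = 0.2547.
After j more steps, |x_{3+j} − x*| ≈ 2.42e-4·ρ^j; need ρ^j ≤ 1.5e-9/2.42e-4 = 6.19835e-06.
j ≥ ln(6.19835e-06)/ln(0.2547) = -11.9912/-1.36767 = 8.768.
So 9 more iterations are needed.

9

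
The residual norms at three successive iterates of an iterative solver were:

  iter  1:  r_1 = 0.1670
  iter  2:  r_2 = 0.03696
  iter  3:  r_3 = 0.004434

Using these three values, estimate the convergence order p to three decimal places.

p ≈ ln(r_3/r_2) / ln(r_2/r_1)
  = ln(0.004434/0.03696) / ln(0.03696/0.1670)
  = ln(0.119968) / ln(0.221317)
  = -2.120530 / -1.508159 ≈ 1.406039

1.406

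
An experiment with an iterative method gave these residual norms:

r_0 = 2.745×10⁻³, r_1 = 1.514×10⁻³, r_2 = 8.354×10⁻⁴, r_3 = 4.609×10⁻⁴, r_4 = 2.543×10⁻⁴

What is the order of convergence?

Consecutive ratios: r_4/r_3 = 2.543×10⁻⁴/4.609×10⁻⁴ = 0.551747, r_3/r_2 = 4.609×10⁻⁴/8.354×10⁻⁴ = 0.551712.
p ≈ ln(0.551747)/ln(0.551712) = -0.5947/-0.5947 ≈ 1.00.
So the convergence is linear (order 1).

1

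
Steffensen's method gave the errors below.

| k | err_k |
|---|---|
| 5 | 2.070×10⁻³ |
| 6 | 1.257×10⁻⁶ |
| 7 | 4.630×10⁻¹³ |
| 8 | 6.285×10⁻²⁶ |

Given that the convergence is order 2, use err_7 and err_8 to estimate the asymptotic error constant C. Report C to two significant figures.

0.29

C ≈ err_8 / err_7^2
  = 6.285×10⁻²⁶ / (4.630×10⁻¹³)^2
  = 6.285×10⁻²⁶ / 2.14369e-25 ≈ 0.29319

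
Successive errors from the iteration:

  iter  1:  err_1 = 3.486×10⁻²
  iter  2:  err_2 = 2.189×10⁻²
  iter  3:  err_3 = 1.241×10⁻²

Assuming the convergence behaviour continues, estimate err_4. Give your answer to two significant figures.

6.2e-3

First estimate the order: p ≈ ln(err_3/err_2) / ln(err_2/err_1) = ln(1.241×10⁻²/2.189×10⁻²)/ln(2.189×10⁻²/3.486×10⁻²) = ln(0.566926)/ln(0.62794) ≈ 1.2197.
Then err_4 ≈ err_3·(err_3/err_2)^p = 1.241×10⁻²·(0.566926)^1.2197 = 1.241×10⁻²·0.500468 ≈ 0.006211.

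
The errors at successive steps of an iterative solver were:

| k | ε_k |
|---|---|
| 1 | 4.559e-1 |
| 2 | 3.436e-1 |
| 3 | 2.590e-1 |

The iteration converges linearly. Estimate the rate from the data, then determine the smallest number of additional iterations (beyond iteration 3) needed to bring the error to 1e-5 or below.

36

Rate ρ ≈ ε_3/ε_2 = 2.590e-1/3.436e-1 = 0.7538.
After j more steps, ε_{3+j} ≈ 2.590e-1·ρ^j; need ρ^j ≤ 1e-5/2.590e-1 = 3.861e-05.
j ≥ ln(3.861e-05)/ln(0.7538) = -10.1620/-0.28263 = 35.955.
So 36 more iterations are needed.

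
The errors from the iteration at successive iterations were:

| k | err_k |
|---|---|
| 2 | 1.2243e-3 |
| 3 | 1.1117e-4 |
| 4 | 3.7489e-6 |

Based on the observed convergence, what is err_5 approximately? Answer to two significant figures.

3.1e-8

First estimate the order: p ≈ ln(err_4/err_3) / ln(err_3/err_2) = ln(3.7489e-6/1.1117e-4)/ln(1.1117e-4/1.2243e-3) = ln(0.0337222)/ln(0.0908029) ≈ 1.4129.
Then err_5 ≈ err_4·(err_4/err_3)^p = 3.7489e-6·(0.0337222)^1.4129 = 3.7489e-6·0.00831941 ≈ 3.119e-08.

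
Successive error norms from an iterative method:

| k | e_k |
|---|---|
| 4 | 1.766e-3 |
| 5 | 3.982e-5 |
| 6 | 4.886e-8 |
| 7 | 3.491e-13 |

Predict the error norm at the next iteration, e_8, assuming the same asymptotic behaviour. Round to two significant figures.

2.8e-22

First estimate the order: p ≈ ln(e_7/e_6) / ln(e_6/e_5) = ln(3.491e-13/4.886e-8)/ln(4.886e-8/3.982e-5) = ln(7.1449e-06)/ln(0.00122702) ≈ 1.7677.
Then e_8 ≈ e_7·(e_7/e_6)^p = 3.491e-13·(7.1449e-06)^1.7677 = 3.491e-13·8.00588e-10 ≈ 2.795e-22.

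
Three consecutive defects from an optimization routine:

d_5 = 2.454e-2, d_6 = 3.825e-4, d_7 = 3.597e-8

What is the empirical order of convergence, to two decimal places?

p ≈ ln(d_7/d_6) / ln(d_6/d_5)
  = ln(3.597e-8/3.825e-4) / ln(3.825e-4/2.454e-2)
  = ln(9.40392e-05) / ln(0.0155868)
  = -9.27180 / -4.16133 ≈ 2.22809

2.23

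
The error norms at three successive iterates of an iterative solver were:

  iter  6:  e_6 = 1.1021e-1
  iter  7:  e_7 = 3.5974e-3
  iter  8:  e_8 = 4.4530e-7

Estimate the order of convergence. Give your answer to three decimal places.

p ≈ ln(e_8/e_7) / ln(e_7/e_6)
  = ln(4.4530e-7/3.5974e-3) / ln(3.5974e-3/1.1021e-1)
  = ln(0.000123784) / ln(0.0326413)
  = -8.996972 / -3.422177 ≈ 2.629020

2.629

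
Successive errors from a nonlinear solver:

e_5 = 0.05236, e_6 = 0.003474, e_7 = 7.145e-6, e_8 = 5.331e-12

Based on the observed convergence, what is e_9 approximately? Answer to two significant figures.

First estimate the order: p ≈ ln(e_8/e_7) / ln(e_7/e_6) = ln(5.331e-12/7.145e-6)/ln(7.145e-6/0.003474) = ln(7.46116e-07)/ln(0.00205671) ≈ 2.2805.
Then e_9 ≈ e_8·(e_8/e_7)^p = 5.331e-12·(7.46116e-07)^2.2805 = 5.331e-12·1.06398e-14 ≈ 5.672e-26.

5.7e-26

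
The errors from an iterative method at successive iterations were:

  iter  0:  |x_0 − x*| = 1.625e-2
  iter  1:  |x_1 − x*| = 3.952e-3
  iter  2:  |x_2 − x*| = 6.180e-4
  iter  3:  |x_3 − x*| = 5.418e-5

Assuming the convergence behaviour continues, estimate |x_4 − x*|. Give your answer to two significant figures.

2.2e-6

First estimate the order: p ≈ ln(|x_3 − x*|/|x_2 − x*|) / ln(|x_2 − x*|/|x_1 − x*|) = ln(5.418e-5/6.180e-4)/ln(6.180e-4/3.952e-3) = ln(0.0876699)/ln(0.156377) ≈ 1.3119.
Then |x_4 − x*| ≈ |x_3 − x*|·(|x_3 − x*|/|x_2 − x*|)^p = 5.418e-5·(0.0876699)^1.3119 = 5.418e-5·0.0410323 ≈ 2.223e-06.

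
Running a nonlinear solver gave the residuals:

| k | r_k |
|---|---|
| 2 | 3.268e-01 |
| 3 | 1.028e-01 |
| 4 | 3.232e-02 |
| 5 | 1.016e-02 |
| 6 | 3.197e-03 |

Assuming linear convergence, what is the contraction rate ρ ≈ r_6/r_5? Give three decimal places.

ρ ≈ r_6/r_5 = 3.197e-03/1.016e-02 = 0.31467

0.315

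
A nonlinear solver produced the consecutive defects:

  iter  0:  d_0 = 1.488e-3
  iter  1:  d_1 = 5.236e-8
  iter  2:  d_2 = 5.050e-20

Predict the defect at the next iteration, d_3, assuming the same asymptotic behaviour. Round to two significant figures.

First estimate the order: p ≈ ln(d_2/d_1) / ln(d_1/d_0) = ln(5.050e-20/5.236e-8)/ln(5.236e-8/1.488e-3) = ln(9.64477e-13)/ln(3.51882e-05) ≈ 2.6980.
Then d_3 ≈ d_2·(d_2/d_1)^p = 5.050e-20·(9.64477e-13)^2.6980 = 5.050e-20·3.8161e-33 ≈ 1.927e-52.

1.9e-52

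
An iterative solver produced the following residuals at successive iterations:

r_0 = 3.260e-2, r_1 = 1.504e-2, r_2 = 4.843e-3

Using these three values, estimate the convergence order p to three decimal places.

p ≈ ln(r_2/r_1) / ln(r_1/r_0)
  = ln(4.843e-3/1.504e-2) / ln(1.504e-2/3.260e-2)
  = ln(0.322008) / ln(0.46135)
  = -1.133179 / -0.773598 ≈ 1.464816

1.465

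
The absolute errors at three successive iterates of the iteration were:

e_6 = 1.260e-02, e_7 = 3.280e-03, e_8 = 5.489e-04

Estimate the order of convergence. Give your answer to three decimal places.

p ≈ ln(e_8/e_7) / ln(e_7/e_6)
  = ln(5.489e-04/3.280e-03) / ln(3.280e-03/1.260e-02)
  = ln(0.167348) / ln(0.260317)
  = -1.787680 / -1.345855 ≈ 1.328286

1.328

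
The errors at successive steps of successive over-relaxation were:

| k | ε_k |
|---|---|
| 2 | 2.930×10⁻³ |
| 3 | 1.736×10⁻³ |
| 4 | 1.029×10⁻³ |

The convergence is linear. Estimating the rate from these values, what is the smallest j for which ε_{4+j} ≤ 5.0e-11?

Rate ρ ≈ ε_4/ε_3 = 1.029×10⁻³/1.736×10⁻³ = 0.5927.
After j more steps, ε_{4+j} ≈ 1.029×10⁻³·ρ^j; need ρ^j ≤ 5.0e-11/1.029×10⁻³ = 4.85909e-08.
j ≥ ln(4.85909e-08)/ln(0.5927) = -16.8398/-0.52307 = 32.194.
So 33 more iterations are needed.

33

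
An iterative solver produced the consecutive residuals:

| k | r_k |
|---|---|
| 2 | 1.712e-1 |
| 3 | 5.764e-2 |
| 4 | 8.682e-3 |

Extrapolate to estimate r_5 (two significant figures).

First estimate the order: p ≈ ln(r_4/r_3) / ln(r_3/r_2) = ln(8.682e-3/5.764e-2)/ln(5.764e-2/1.712e-1) = ln(0.150625)/ln(0.336682) ≈ 1.7389.
Then r_5 ≈ r_4·(r_4/r_3)^p = 8.682e-3·(0.150625)^1.7389 = 8.682e-3·0.0371916 ≈ 0.0003229.

3.2e-4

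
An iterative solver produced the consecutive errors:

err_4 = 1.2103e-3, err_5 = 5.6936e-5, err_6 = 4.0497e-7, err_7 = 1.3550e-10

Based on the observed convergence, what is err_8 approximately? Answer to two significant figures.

First estimate the order: p ≈ ln(err_7/err_6) / ln(err_6/err_5) = ln(1.3550e-10/4.0497e-7)/ln(4.0497e-7/5.6936e-5) = ln(0.000334593)/ln(0.00711272) ≈ 1.6180.
Then err_8 ≈ err_7·(err_7/err_6)^p = 1.3550e-10·(0.000334593)^1.6180 = 1.3550e-10·2.3805e-06 ≈ 3.226e-16.

3.2e-16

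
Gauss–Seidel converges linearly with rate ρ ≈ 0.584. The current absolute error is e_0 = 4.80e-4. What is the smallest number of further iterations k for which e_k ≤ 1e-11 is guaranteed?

After k steps, e_k ≈ 4.80e-4·0.584^k.
Need 0.584^k ≤ 1e-11/4.80e-4 = 2.08333e-08.
k ≥ ln(2.08333e-08)/ln(0.584) = -17.6867/-0.53785 = 32.884.
Smallest integer k = 33.

33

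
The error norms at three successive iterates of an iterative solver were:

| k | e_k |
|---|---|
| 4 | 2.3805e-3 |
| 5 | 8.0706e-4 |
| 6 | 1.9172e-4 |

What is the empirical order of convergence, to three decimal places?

p ≈ ln(e_6/e_5) / ln(e_5/e_4)
  = ln(1.9172e-4/8.0706e-4) / ln(8.0706e-4/2.3805e-3)
  = ln(0.237554) / ln(0.33903)
  = -1.437360 / -1.081667 ≈ 1.328838

1.329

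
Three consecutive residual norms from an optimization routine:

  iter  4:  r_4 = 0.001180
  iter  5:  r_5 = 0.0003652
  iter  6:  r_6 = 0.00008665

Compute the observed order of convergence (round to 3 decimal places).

1.227

p ≈ ln(r_6/r_5) / ln(r_5/r_4)
  = ln(0.00008665/0.0003652) / ln(0.0003652/0.001180)
  = ln(0.237267) / ln(0.309492)
  = -1.438569 / -1.172823 ≈ 1.226587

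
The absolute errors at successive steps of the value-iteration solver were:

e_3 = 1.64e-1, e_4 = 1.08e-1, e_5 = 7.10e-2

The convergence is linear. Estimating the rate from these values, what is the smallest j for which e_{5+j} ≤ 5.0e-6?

23

Rate ρ ≈ e_5/e_4 = 7.10e-2/1.08e-1 = 0.6574.
After j more steps, e_{5+j} ≈ 7.10e-2·ρ^j; need ρ^j ≤ 5.0e-6/7.10e-2 = 7.04225e-05.
j ≥ ln(7.04225e-05)/ln(0.6574) = -9.5610/-0.41946 = 22.794.
So 23 more iterations are needed.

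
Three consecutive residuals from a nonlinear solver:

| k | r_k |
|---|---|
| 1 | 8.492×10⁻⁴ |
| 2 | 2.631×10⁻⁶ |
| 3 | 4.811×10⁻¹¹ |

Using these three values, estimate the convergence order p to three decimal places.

1.888

p ≈ ln(r_3/r_2) / ln(r_2/r_1)
  = ln(4.811×10⁻¹¹/2.631×10⁻⁶) / ln(2.631×10⁻⁶/8.492×10⁻⁴)
  = ln(1.82858e-05) / ln(0.00309821)
  = -10.909386 / -5.776931 ≈ 1.888440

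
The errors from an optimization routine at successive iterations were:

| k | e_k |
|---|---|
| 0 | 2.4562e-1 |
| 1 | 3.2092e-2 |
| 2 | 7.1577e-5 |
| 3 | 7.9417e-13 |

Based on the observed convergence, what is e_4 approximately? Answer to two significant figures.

1.1e-36

First estimate the order: p ≈ ln(e_3/e_2) / ln(e_2/e_1) = ln(7.9417e-13/7.1577e-5)/ln(7.1577e-5/3.2092e-2) = ln(1.10953e-08)/ln(0.00223037) ≈ 3.0000.
Then e_4 ≈ e_3·(e_3/e_2)^p = 7.9417e-13·(1.10953e-08)^3.0000 = 7.9417e-13·1.36589e-24 ≈ 1.085e-36.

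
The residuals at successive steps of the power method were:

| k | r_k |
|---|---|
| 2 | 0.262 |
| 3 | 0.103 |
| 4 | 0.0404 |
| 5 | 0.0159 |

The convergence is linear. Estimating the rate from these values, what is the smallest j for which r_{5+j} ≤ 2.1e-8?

Rate ρ ≈ r_5/r_4 = 0.0159/0.0404 = 0.3936.
After j more steps, r_{5+j} ≈ 0.0159·ρ^j; need ρ^j ≤ 2.1e-8/0.0159 = 1.32075e-06.
j ≥ ln(1.32075e-06)/ln(0.3936) = -13.5373/-0.93242 = 14.518.
So 15 more iterations are needed.

15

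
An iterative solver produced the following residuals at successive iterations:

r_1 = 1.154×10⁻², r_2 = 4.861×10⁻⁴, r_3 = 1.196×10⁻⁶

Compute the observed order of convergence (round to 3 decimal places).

1.897

p ≈ ln(r_3/r_2) / ln(r_2/r_1)
  = ln(1.196×10⁻⁶/4.861×10⁻⁴) / ln(4.861×10⁻⁴/1.154×10⁻²)
  = ln(0.0024604) / ln(0.0421231)
  = -6.007431 / -3.167159 ≈ 1.896789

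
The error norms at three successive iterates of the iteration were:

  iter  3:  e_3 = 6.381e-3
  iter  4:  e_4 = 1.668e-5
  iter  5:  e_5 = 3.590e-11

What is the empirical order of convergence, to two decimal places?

p ≈ ln(e_5/e_4) / ln(e_4/e_3)
  = ln(3.590e-11/1.668e-5) / ln(1.668e-5/6.381e-3)
  = ln(2.15228e-06) / ln(0.00261401)
  = -13.04898 / -5.94687 ≈ 2.19426

2.19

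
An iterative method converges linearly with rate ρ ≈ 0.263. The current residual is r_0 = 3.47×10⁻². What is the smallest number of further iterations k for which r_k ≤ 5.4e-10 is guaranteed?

After k steps, r_k ≈ 3.47×10⁻²·0.263^k.
Need 0.263^k ≤ 5.4e-10/3.47×10⁻² = 1.5562e-08.
k ≥ ln(1.5562e-08)/ln(0.263) = -17.9784/-1.33560 = 13.461.
Smallest integer k = 14.

14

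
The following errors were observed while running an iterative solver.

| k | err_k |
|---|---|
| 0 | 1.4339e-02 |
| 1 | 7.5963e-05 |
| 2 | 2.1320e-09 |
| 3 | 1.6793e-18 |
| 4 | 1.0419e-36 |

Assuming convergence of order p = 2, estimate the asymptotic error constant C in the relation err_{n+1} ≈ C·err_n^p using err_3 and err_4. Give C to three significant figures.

0.369

C ≈ err_4 / err_3^2
  = 1.0419e-36 / (1.6793e-18)^2
  = 1.0419e-36 / 2.82005e-36 ≈ 0.36946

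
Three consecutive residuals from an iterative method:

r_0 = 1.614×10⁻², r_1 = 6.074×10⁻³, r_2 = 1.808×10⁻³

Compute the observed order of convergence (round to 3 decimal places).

1.240

p ≈ ln(r_2/r_1) / ln(r_1/r_0)
  = ln(1.808×10⁻³/6.074×10⁻³) / ln(6.074×10⁻³/1.614×10⁻²)
  = ln(0.297662) / ln(0.376332)
  = -1.211797 / -0.977284 ≈ 1.239964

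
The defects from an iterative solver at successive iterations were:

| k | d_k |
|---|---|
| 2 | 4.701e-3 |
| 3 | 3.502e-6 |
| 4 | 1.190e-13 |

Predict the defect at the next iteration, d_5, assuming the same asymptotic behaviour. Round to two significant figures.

First estimate the order: p ≈ ln(d_4/d_3) / ln(d_3/d_2) = ln(1.190e-13/3.502e-6)/ln(3.502e-6/4.701e-3) = ln(3.39806e-08)/ln(0.000744948) ≈ 2.3878.
Then d_5 ≈ d_4·(d_4/d_3)^p = 1.190e-13·(3.39806e-08)^2.3878 = 1.190e-13·1.4658e-18 ≈ 1.744e-31.

1.7e-31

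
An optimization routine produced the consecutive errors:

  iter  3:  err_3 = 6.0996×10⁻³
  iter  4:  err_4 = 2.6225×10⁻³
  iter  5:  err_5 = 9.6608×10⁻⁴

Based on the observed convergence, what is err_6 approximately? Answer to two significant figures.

3.0e-4

First estimate the order: p ≈ ln(err_5/err_4) / ln(err_4/err_3) = ln(9.6608×10⁻⁴/2.6225×10⁻³)/ln(2.6225×10⁻³/6.0996×10⁻³) = ln(0.368381)/ln(0.429946) ≈ 1.1831.
Then err_6 ≈ err_5·(err_5/err_4)^p = 9.6608×10⁻⁴·(0.368381)^1.1831 = 9.6608×10⁻⁴·0.306822 ≈ 0.0002964.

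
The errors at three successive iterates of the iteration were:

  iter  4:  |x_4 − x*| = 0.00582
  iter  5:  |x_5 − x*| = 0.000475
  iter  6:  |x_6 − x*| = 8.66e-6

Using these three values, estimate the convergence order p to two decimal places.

1.60

p ≈ ln(|x_6 − x*|/|x_5 − x*|) / ln(|x_5 − x*|/|x_4 − x*|)
  = ln(8.66e-6/0.000475) / ln(0.000475/0.00582)
  = ln(0.0182316) / ln(0.0816151)
  = -4.00460 / -2.50574 ≈ 1.59817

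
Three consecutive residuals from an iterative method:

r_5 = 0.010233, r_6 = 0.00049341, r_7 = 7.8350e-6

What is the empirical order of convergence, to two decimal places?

p ≈ ln(r_7/r_6) / ln(r_6/r_5)
  = ln(7.8350e-6/0.00049341) / ln(0.00049341/0.010233)
  = ln(0.0158793) / ln(0.0482175)
  = -4.14274 / -3.03203 ≈ 1.36633

1.37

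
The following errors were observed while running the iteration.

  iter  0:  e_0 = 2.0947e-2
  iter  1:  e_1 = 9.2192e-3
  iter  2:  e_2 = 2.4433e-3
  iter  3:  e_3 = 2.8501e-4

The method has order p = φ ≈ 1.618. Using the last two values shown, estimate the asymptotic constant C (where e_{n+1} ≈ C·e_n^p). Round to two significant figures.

C ≈ e_3 / e_2^1.618
  = 2.8501e-4 / (2.4433e-3)^1.618
  = 2.8501e-4 / 5.93945e-05 ≈ 4.7986

4.8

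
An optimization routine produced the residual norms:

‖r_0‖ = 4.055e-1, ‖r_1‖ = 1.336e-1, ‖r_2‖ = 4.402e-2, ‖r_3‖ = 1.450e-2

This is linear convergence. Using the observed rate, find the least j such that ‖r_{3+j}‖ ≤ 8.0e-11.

18

Rate ρ ≈ ‖r_3‖/‖r_2‖ = 1.450e-2/4.402e-2 = 0.3294.
After j more steps, ‖r_{3+j}‖ ≈ 1.450e-2·ρ^j; need ρ^j ≤ 8.0e-11/1.450e-2 = 5.51724e-09.
j ≥ ln(5.51724e-09)/ln(0.3294) = -19.0154/-1.11048 = 17.124.
So 18 more iterations are needed.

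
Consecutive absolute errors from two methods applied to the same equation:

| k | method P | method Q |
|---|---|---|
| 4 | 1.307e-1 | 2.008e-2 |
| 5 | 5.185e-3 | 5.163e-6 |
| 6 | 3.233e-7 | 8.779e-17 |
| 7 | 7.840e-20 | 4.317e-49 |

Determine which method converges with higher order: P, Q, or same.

Method P: p ≈ ln(7.840e-20/3.233e-7)/ln(3.233e-7/5.185e-3) ≈ 3.00.
Method Q: p ≈ ln(4.317e-49/8.779e-17)/ln(8.779e-17/5.163e-6) ≈ 3.00.
Both orders ≈ 3.0 — effectively the same.

same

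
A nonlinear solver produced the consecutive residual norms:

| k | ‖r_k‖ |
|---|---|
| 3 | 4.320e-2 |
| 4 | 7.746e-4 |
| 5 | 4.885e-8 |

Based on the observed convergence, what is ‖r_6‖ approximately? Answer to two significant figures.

First estimate the order: p ≈ ln(‖r_5‖/‖r_4‖) / ln(‖r_4‖/‖r_3‖) = ln(4.885e-8/7.746e-4)/ln(7.746e-4/4.320e-2) = ln(6.30648e-05)/ln(0.0179306) ≈ 2.4051.
Then ‖r_6‖ ≈ ‖r_5‖·(‖r_5‖/‖r_4‖)^p = 4.885e-8·(6.30648e-05)^2.4051 = 4.885e-8·7.90802e-11 ≈ 3.863e-18.

3.9e-18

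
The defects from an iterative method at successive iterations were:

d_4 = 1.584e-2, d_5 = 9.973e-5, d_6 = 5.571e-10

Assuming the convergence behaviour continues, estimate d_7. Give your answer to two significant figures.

First estimate the order: p ≈ ln(d_6/d_5) / ln(d_5/d_4) = ln(5.571e-10/9.973e-5)/ln(9.973e-5/1.584e-2) = ln(5.58608e-06)/ln(0.00629609) ≈ 2.3867.
Then d_7 ≈ d_6·(d_6/d_5)^p = 5.571e-10·(5.58608e-06)^2.3867 = 5.571e-10·2.90349e-13 ≈ 1.618e-22.

1.6e-22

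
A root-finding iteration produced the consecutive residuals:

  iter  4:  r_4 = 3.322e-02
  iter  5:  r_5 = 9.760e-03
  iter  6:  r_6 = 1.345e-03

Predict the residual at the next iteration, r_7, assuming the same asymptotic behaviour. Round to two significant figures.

5.4e-5

First estimate the order: p ≈ ln(r_6/r_5) / ln(r_5/r_4) = ln(1.345e-03/9.760e-03)/ln(9.760e-03/3.322e-02) = ln(0.137807)/ln(0.293799) ≈ 1.6181.
Then r_7 ≈ r_6·(r_6/r_5)^p = 1.345e-03·(0.137807)^1.6181 = 1.345e-03·0.0404813 ≈ 5.445e-05.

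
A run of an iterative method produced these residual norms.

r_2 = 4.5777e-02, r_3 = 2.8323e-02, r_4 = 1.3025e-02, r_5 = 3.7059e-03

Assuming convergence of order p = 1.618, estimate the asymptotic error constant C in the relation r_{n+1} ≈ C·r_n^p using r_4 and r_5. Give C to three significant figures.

4.16

C ≈ r_5 / r_4^1.618
  = 3.7059e-03 / (1.3025e-02)^1.618
  = 3.7059e-03 / 0.000890657 ≈ 4.1609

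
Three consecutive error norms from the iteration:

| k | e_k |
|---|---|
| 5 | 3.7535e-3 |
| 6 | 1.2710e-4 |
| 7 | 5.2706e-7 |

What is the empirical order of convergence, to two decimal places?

1.62

p ≈ ln(e_7/e_6) / ln(e_6/e_5)
  = ln(5.2706e-7/1.2710e-4) / ln(1.2710e-4/3.7535e-3)
  = ln(0.00414681) / ln(0.0338617)
  = -5.48542 / -3.38547 ≈ 1.62028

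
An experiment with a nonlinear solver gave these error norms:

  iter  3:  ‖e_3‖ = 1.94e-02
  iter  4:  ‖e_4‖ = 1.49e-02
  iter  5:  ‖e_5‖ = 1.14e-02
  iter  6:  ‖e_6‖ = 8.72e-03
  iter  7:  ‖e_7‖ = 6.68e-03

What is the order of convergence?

1

Consecutive ratios: ‖e_7‖/‖e_6‖ = 6.68e-03/8.72e-03 = 0.766055, ‖e_6‖/‖e_5‖ = 8.72e-03/1.14e-02 = 0.764912.
p ≈ ln(0.766055)/ln(0.764912) = -0.2665/-0.2680 ≈ 0.99.
So the convergence is linear (order 1).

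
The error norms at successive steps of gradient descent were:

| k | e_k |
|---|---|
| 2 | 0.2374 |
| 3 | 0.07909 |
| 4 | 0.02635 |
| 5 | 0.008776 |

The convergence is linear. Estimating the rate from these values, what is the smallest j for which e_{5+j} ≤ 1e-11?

Rate ρ ≈ e_5/e_4 = 0.008776/0.02635 = 0.3331.
After j more steps, e_{5+j} ≈ 0.008776·ρ^j; need ρ^j ≤ 1e-11/0.008776 = 1.13947e-09.
j ≥ ln(1.13947e-09)/ln(0.3331) = -20.5927/-1.09931 = 18.732.
So 19 more iterations are needed.

19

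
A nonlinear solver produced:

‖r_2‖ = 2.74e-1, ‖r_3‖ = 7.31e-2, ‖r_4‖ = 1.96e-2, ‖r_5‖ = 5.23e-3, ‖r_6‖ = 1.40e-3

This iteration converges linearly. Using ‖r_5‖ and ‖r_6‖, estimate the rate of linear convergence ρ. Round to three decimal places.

ρ ≈ ‖r_6‖/‖r_5‖ = 1.40e-3/5.23e-3 = 0.26769

0.268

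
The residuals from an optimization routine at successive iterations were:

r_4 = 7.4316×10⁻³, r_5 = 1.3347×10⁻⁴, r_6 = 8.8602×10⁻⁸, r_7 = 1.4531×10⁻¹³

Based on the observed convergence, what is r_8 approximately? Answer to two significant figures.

First estimate the order: p ≈ ln(r_7/r_6) / ln(r_6/r_5) = ln(1.4531×10⁻¹³/8.8602×10⁻⁸)/ln(8.8602×10⁻⁸/1.3347×10⁻⁴) = ln(1.64003e-06)/ln(0.000663835) ≈ 1.8204.
Then r_8 ≈ r_7·(r_7/r_6)^p = 1.4531×10⁻¹³·(1.64003e-06)^1.8204 = 1.4531×10⁻¹³·2.9425e-11 ≈ 4.276e-24.

4.3e-24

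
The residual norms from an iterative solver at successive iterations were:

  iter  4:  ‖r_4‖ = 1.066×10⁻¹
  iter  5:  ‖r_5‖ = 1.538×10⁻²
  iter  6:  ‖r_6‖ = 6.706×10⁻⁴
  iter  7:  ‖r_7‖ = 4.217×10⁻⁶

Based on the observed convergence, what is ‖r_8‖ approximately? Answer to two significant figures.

First estimate the order: p ≈ ln(‖r_7‖/‖r_6‖) / ln(‖r_6‖/‖r_5‖) = ln(4.217×10⁻⁶/6.706×10⁻⁴)/ln(6.706×10⁻⁴/1.538×10⁻²) = ln(0.0062884)/ln(0.0436021) ≈ 1.6181.
Then ‖r_8‖ ≈ ‖r_7‖·(‖r_7‖/‖r_6‖)^p = 4.217×10⁻⁶·(0.0062884)^1.6181 = 4.217×10⁻⁶·0.000274042 ≈ 1.156e-09.

1.2e-9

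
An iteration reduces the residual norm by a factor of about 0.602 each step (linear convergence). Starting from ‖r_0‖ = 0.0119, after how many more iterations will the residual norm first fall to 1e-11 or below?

42

After k steps, ‖r_k‖ ≈ 0.0119·0.602^k.
Need 0.602^k ≤ 1e-11/0.0119 = 8.40336e-10.
k ≥ ln(8.40336e-10)/ln(0.602) = -20.8972/-0.50750 = 41.177.
Smallest integer k = 42.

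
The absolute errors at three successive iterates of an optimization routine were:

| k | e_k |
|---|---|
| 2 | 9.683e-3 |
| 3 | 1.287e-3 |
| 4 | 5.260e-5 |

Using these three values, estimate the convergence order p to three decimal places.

p ≈ ln(e_4/e_3) / ln(e_3/e_2)
  = ln(5.260e-5/1.287e-3) / ln(1.287e-3/9.683e-3)
  = ln(0.0408702) / ln(0.132913)
  = -3.197354 / -2.018061 ≈ 1.584369

1.584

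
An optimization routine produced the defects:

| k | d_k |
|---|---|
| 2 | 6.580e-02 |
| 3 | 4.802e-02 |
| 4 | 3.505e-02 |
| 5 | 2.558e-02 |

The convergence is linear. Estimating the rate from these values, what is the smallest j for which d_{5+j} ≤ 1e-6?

Rate ρ ≈ d_5/d_4 = 2.558e-02/3.505e-02 = 0.7298.
After j more steps, d_{5+j} ≈ 2.558e-02·ρ^j; need ρ^j ≤ 1e-6/2.558e-02 = 3.9093e-05.
j ≥ ln(3.9093e-05)/ln(0.7298) = -10.1496/-0.31498 = 32.223.
So 33 more iterations are needed.

33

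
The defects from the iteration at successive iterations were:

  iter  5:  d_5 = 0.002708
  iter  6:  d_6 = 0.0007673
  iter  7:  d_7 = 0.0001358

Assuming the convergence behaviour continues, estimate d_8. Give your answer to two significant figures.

First estimate the order: p ≈ ln(d_7/d_6) / ln(d_6/d_5) = ln(0.0001358/0.0007673)/ln(0.0007673/0.002708) = ln(0.176984)/ln(0.283346) ≈ 1.3732.
Then d_8 ≈ d_7·(d_7/d_6)^p = 0.0001358·(0.176984)^1.3732 = 0.0001358·0.0927391 ≈ 1.259e-05.

1.3e-5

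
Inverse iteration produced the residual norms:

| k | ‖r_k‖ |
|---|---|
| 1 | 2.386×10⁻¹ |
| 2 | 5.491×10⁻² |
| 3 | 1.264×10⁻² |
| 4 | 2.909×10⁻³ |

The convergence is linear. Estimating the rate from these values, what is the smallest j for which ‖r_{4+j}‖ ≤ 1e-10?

12

Rate ρ ≈ ‖r_4‖/‖r_3‖ = 2.909×10⁻³/1.264×10⁻² = 0.2301.
After j more steps, ‖r_{4+j}‖ ≈ 2.909×10⁻³·ρ^j; need ρ^j ≤ 1e-10/2.909×10⁻³ = 3.43761e-08.
j ≥ ln(3.43761e-08)/ln(0.2301) = -17.1859/-1.46924 = 11.697.
So 12 more iterations are needed.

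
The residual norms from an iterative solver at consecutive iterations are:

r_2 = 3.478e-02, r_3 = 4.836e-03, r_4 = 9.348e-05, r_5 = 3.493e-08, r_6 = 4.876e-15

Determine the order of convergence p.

2

Consecutive ratios: r_6/r_5 = 4.876e-15/3.493e-08 = 1.39593e-07, r_5/r_4 = 3.493e-08/9.348e-05 = 0.000373663.
p ≈ ln(1.39593e-07)/ln(0.000373663) = -15.7845/-7.8922 ≈ 2.00.
So the convergence is quadratic (order 2).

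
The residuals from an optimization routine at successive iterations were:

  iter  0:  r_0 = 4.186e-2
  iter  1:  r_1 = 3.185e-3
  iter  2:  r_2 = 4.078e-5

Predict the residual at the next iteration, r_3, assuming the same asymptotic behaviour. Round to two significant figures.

2.6e-8

First estimate the order: p ≈ ln(r_2/r_1) / ln(r_1/r_0) = ln(4.078e-5/3.185e-3)/ln(3.185e-3/4.186e-2) = ln(0.0128038)/ln(0.076087) ≈ 1.6919.
Then r_3 ≈ r_2·(r_2/r_1)^p = 4.078e-5·(0.0128038)^1.6919 = 4.078e-5·0.000627779 ≈ 2.56e-08.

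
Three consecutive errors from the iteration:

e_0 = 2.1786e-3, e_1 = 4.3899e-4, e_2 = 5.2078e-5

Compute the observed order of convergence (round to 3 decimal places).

p ≈ ln(e_2/e_1) / ln(e_1/e_0)
  = ln(5.2078e-5/4.3899e-4) / ln(4.3899e-4/2.1786e-3)
  = ln(0.118631) / ln(0.201501)
  = -2.131737 / -1.601961 ≈ 1.330705

1.331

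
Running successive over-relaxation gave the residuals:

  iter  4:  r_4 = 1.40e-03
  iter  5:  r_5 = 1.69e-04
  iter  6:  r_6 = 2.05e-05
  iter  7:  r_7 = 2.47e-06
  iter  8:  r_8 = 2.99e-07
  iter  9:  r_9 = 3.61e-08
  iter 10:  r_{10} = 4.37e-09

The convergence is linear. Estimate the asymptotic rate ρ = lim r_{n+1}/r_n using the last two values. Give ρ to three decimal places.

ρ ≈ r_{10}/r_9 = 4.37e-09/3.61e-08 = 0.12105

0.121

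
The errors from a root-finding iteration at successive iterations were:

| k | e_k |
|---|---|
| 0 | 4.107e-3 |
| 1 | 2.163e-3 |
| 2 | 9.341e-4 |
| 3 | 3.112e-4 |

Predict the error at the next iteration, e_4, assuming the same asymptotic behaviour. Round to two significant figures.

First estimate the order: p ≈ ln(e_3/e_2) / ln(e_2/e_1) = ln(3.112e-4/9.341e-4)/ln(9.341e-4/2.163e-3) = ln(0.333155)/ln(0.431854) ≈ 1.3090.
Then e_4 ≈ e_3·(e_3/e_2)^p = 3.112e-4·(0.333155)^1.3090 = 3.112e-4·0.237216 ≈ 7.382e-05.

7.4e-5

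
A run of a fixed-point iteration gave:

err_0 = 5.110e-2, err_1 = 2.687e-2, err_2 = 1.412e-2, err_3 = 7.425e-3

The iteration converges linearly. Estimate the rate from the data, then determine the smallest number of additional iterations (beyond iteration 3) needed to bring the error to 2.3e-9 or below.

24

Rate ρ ≈ err_3/err_2 = 7.425e-3/1.412e-2 = 0.5258.
After j more steps, err_{3+j} ≈ 7.425e-3·ρ^j; need ρ^j ≤ 2.3e-9/7.425e-3 = 3.09764e-07.
j ≥ ln(3.09764e-07)/ln(0.5258) = -14.9875/-0.64283 = 23.315.
So 24 more iterations are needed.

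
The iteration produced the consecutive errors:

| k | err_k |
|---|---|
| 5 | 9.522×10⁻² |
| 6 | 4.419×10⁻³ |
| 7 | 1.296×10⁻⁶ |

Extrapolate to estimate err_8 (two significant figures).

First estimate the order: p ≈ ln(err_7/err_6) / ln(err_6/err_5) = ln(1.296×10⁻⁶/4.419×10⁻³)/ln(4.419×10⁻³/9.522×10⁻²) = ln(0.000293279)/ln(0.0464083) ≈ 2.6494.
Then err_8 ≈ err_7·(err_7/err_6)^p = 1.296×10⁻⁶·(0.000293279)^2.6494 = 1.296×10⁻⁶·4.36932e-10 ≈ 5.663e-16.

5.7e-16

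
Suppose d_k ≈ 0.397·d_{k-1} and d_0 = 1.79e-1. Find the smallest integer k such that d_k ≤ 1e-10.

24

After k steps, d_k ≈ 1.79e-1·0.397^k.
Need 0.397^k ≤ 1e-10/1.79e-1 = 5.58659e-10.
k ≥ ln(5.58659e-10)/ln(0.397) = -21.3055/-0.92382 = 23.062.
Smallest integer k = 24.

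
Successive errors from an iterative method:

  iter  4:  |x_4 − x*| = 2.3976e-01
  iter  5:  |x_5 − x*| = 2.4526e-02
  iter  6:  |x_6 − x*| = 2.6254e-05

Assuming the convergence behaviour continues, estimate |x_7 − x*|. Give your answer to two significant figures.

First estimate the order: p ≈ ln(|x_6 − x*|/|x_5 − x*|) / ln(|x_5 − x*|/|x_4 − x*|) = ln(2.6254e-05/2.4526e-02)/ln(2.4526e-02/2.3976e-01) = ln(0.00107046)/ln(0.102294) ≈ 3.0000.
Then |x_7 − x*| ≈ |x_6 − x*|·(|x_6 − x*|/|x_5 − x*|)^p = 2.6254e-05·(0.00107046)^3.0000 = 2.6254e-05·1.22662e-09 ≈ 3.22e-14.

3.2e-14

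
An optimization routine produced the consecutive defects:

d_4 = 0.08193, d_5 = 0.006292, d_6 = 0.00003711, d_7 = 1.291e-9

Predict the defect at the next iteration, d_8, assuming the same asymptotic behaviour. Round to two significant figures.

First estimate the order: p ≈ ln(d_7/d_6) / ln(d_6/d_5) = ln(1.291e-9/0.00003711)/ln(0.00003711/0.006292) = ln(3.47885e-05)/ln(0.00589797) ≈ 2.0000.
Then d_8 ≈ d_7·(d_7/d_6)^p = 1.291e-9·(3.47885e-05)^2.0000 = 1.291e-9·1.21024e-09 ≈ 1.562e-18.

1.6e-18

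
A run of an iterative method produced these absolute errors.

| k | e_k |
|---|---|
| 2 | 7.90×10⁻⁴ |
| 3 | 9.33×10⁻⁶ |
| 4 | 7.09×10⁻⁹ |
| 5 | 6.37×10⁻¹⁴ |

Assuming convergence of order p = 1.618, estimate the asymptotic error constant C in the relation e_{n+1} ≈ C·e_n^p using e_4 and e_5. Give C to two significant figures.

C ≈ e_5 / e_4^1.618
  = 6.37×10⁻¹⁴ / (7.09×10⁻⁹)^1.618
  = 6.37×10⁻¹⁴ / 6.52147e-14 ≈ 0.97677

0.98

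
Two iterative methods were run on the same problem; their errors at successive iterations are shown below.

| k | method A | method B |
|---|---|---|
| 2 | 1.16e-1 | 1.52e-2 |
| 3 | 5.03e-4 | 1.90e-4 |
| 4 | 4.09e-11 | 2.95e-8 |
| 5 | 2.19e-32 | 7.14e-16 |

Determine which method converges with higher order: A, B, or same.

Method A: p ≈ ln(2.19e-32/4.09e-11)/ln(4.09e-11/5.03e-4) ≈ 3.00.
Method B: p ≈ ln(7.14e-16/2.95e-8)/ln(2.95e-8/1.90e-4) ≈ 2.00.
Method A has the higher order (≈3.0 vs ≈2.0).

A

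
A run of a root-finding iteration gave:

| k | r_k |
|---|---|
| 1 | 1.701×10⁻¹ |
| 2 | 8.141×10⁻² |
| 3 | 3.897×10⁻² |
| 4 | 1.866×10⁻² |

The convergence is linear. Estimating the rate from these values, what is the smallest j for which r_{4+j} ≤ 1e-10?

Rate ρ ≈ r_4/r_3 = 1.866×10⁻²/3.897×10⁻² = 0.4788.
After j more steps, r_{4+j} ≈ 1.866×10⁻²·ρ^j; need ρ^j ≤ 1e-10/1.866×10⁻² = 5.35906e-09.
j ≥ ln(5.35906e-09)/ln(0.4788) = -19.0445/-0.73647 = 25.859.
So 26 more iterations are needed.

26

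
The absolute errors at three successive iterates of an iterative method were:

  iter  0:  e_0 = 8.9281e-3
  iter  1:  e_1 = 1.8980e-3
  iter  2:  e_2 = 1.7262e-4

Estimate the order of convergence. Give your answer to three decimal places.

p ≈ ln(e_2/e_1) / ln(e_1/e_0)
  = ln(1.7262e-4/1.8980e-3) / ln(1.8980e-3/8.9281e-3)
  = ln(0.0909484) / ln(0.212587)
  = -2.397463 / -1.548404 ≈ 1.548345

1.548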